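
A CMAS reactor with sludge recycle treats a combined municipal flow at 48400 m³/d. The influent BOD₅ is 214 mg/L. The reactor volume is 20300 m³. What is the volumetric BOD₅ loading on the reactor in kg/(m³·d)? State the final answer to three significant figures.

L_v ≈ 0.510 kg BOD₅/(m³·d)

Applied BOD₅ load per unit volume = Q·S₀/V = (48400 × 214/1000)/20300 = 0.5102 kg BOD₅·m⁻³·d⁻¹.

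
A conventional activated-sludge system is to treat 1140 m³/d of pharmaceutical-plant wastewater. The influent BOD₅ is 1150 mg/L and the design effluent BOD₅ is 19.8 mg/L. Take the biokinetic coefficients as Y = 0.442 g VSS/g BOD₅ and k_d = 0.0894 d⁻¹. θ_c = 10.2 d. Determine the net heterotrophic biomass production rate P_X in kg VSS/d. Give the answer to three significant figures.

P_X ≈ 298 kg VSS/d

Y_obs = Y / (1 + k_d θ_c) = 0.442 / (1 + 0.0894 × 10.2) = 0.442 / 1.912 = 0.2312.
Q·(S₀ − S) = 1140 × (1150 − 19.8) × 10⁻³ = 1288 kg/d removed.
So the net sludge growth is P_X = 0.2312 × 1288 = 297.9 kg VSS/d.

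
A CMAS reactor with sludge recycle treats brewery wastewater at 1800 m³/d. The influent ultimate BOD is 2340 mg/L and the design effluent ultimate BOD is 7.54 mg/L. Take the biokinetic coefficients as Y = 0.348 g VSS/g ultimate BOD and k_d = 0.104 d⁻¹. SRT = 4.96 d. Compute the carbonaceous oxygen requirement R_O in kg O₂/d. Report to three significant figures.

R_O ≈ 2830 kg O₂/d

Y_obs = Y / (1 + k_d θ_c) = 0.348 / (1 + 0.104 × 4.96) = 0.348 / 1.516 = 0.2296.
ΔS = 2340 − 7.54 = 2332 mg/L, so the substrate removal rate is 1800 × 2332/1000 = 4198 kg ultimate BOD/d.
Net sludge production P_X = 0.2296 × 4198 = 963.9 kg VSS/d.
R_O = Q·ΔS − 1.42 P_X = 4198 − 1369 = 2830 kg O₂/d.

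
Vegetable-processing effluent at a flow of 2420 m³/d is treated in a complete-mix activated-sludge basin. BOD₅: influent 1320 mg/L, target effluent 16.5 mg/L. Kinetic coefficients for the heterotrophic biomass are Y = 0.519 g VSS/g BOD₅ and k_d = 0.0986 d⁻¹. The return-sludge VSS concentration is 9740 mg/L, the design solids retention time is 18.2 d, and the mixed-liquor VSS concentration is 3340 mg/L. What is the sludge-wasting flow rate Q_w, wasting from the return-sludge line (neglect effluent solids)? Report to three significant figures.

Q_w ≈ 60.1 m³/d

Steady-state biomass mass balance: V·X·(1 + k_d·θ_c) = Y·Q·(S₀ − S)·θ_c, so V = 0.519 × 2420 × (1320 − 16.5) × 18.2 / [3340 × (1 + 0.0986 × 18.2)] = 2.98×10^7 / 9334 = 3192 m³.
Wasting from the return line (neglecting effluent solids): Q_w = V·X / (θ_c·X_r) = 3192 × 3340 / (18.2 × 9740) = 60.15 m³/d.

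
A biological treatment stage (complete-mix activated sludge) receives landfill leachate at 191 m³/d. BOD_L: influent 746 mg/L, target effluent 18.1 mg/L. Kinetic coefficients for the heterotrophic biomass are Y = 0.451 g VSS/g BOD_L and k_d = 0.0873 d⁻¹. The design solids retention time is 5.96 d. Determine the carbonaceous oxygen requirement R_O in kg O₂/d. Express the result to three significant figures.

R_O ≈ 80.5 kg O₂/d

Y_obs = Y / (1 + k_d θ_c) = 0.451 / (1 + 0.0873 × 5.96) = 0.451 / 1.520 = 0.2967.
Q·(S₀ − S) = 191 × (746 − 18.1) × 10⁻³ = 139.0 kg/d removed.
P_X = Y_obs·Q·(S₀ − S) = 0.2967 × 139.0 = 41.24 kg VSS/d.
R_O = Q·ΔS − 1.42 P_X = 139.0 − 58.57 = 80.46 kg O₂/d.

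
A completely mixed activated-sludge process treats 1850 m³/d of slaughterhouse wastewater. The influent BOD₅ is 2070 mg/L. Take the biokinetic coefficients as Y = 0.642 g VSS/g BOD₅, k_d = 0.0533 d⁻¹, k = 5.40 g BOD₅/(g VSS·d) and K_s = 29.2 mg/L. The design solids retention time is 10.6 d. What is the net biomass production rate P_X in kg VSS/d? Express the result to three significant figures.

Effluent substrate depends only on kinetics and SRT: S = K_s(1 + k_d θ_c) / [θ_c(Yk − k_d) − 1] = 29.2 × (1 + 0.0533 × 10.6) / [10.6 × (0.642 × 5.40 − 0.0533) − 1] = 45.70 / 35.18 = 1.299 mg/L.
Correct the yield for decay: Y_obs = Y/(1 + k_d θ_c) = 0.642 / (1 + 0.0533 × 10.6) = 0.642 / 1.565 = 0.4102.
ΔS = 2070 − 1.30 = 2069 mg/L, so the substrate removal rate is 1850 × 2069/1000 = 3827 kg BOD₅/d.
Biomass produced: P_X = Y_obs·Q·ΔS = 0.4102 × 3827 ≈ 1570 kg VSS/d.

P_X ≈ 1570 kg VSS/d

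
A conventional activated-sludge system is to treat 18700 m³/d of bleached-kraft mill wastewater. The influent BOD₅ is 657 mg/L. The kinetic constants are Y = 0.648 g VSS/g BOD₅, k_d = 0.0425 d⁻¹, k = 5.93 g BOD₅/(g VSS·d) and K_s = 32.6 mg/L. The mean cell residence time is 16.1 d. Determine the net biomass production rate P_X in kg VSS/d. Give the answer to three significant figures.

P_X ≈ 4720 kg VSS/d

From the Monod/SRT balance for a CMAS, S = K_s·(1+k_d θ_c)/[θ_c·(Y k − k_d) − 1] = 32.6 × (1 + 0.0425 × 16.1) / [16.1 × (0.648 × 5.93 − 0.0425) − 1] = 54.91 / 60.18 = 0.9123 mg/L.
Y_obs = Y / (1 + k_d θ_c) = 0.648 / (1 + 0.0425 × 16.1) = 0.648 / 1.684 = 0.3847.
ΔS = 657 − 0.912 = 656.1 mg/L, so the substrate removal rate is 18700 × 656.1/1000 = 12269 kg BOD₅/d.
Biomass produced: P_X = Y_obs·Q·ΔS = 0.3847 × 12269 ≈ 4720 kg VSS/d.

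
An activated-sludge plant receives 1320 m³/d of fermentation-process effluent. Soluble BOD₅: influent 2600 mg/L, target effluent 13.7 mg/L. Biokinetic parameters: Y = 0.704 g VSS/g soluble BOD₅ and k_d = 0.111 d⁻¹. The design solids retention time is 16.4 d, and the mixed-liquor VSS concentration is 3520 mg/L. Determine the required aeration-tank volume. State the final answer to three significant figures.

V ≈ 3970 m³

From the SRT design equation V = Y Q (S₀−S) θ_c / [X (1 + k_d θ_c)] = 0.704 × 1320 × (2600 − 13.7) × 16.4 / [3520 × (1 + 0.111 × 16.4)] = 3.94×10^7 / 9928 = 3970 m³.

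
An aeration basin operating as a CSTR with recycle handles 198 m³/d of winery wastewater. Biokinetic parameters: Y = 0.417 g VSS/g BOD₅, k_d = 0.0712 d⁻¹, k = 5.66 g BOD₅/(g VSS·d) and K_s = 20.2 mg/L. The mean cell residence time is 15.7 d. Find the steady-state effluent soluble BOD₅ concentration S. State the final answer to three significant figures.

S ≈ 1.22 mg/L

For a completely mixed reactor with recycle the Lawrence–McCarty relation gives S = K_s·(1 + k_d·θ_c) / [θ_c·(Y·k − k_d) − 1] = 20.2 × (1 + 0.0712 × 15.7) / [15.7 × (0.417 × 5.66 − 0.0712) − 1] = 42.78 / 34.94 = 1.224 mg/L.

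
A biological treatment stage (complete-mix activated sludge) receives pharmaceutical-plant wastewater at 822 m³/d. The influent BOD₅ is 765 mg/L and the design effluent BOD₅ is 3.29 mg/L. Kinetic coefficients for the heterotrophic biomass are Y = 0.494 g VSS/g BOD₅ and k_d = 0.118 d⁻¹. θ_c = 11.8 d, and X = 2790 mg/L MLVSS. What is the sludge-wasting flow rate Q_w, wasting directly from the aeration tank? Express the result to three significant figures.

Rearranging the biomass balance for a CMAS with decay, V = Y·Q·ΔS·θ_c / [X·(1+k_d θ_c)] = 0.494 × 822 × (765 − 3.29) × 11.8 / [2790 × (1 + 0.118 × 11.8)] = 3.65×10^6 / 6675 = 546.8 m³.
For wasting at MLVSS concentration, Q_w = V/θ_c = 546.8/11.8 = 46.34 m³/d.

Q_w ≈ 46.3 m³/d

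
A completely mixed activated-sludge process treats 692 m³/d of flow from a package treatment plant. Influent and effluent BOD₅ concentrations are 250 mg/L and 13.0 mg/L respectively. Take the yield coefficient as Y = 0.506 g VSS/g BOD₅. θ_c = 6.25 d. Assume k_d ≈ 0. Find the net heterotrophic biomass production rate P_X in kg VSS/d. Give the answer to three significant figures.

P_X ≈ 83.0 kg VSS/d

With endogenous decay neglected, the observed yield equals the true yield: Y_obs = Y = 0.506 g VSS/g BOD₅.
Q·(S₀ − S) = 692 × (250 − 13.0) × 10⁻³ = 164.0 kg/d removed.
Biomass produced: P_X = Y_obs·Q·ΔS = 0.5060 × 164.0 ≈ 82.99 kg VSS/d.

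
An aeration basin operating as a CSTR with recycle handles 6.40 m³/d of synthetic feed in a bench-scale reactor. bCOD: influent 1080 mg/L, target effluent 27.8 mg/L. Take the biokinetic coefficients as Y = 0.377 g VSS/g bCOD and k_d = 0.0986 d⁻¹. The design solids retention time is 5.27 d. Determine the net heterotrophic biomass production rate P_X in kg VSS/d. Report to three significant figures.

P_X ≈ 1.67 kg VSS/d

Observed yield with endogenous decay: Y_obs = Y / (1 + k_d·θ_c) = 0.377 / (1 + 0.0986 × 5.27) = 0.377 / 1.520 = 0.2481 g VSS/g bCOD.
ΔS = 1080 − 27.8 = 1052 mg/L, so the substrate removal rate is 6.40 × 1052/1000 = 6.734 kg bCOD/d.
So the net sludge growth is P_X = 0.2481 × 6.734 = 1.671 kg VSS/d.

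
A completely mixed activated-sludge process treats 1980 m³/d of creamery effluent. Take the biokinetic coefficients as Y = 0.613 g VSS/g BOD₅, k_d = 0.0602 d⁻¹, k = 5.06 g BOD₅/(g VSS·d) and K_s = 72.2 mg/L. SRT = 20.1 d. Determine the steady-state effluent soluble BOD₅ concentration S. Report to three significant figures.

For a completely mixed reactor with recycle the Lawrence–McCarty relation gives S = K_s·(1 + k_d·θ_c) / [θ_c·(Y·k − k_d) − 1] = 72.2 × (1 + 0.0602 × 20.1) / [20.1 × (0.613 × 5.06 − 0.0602) − 1] = 159.6 / 60.14 = 2.653 mg/L.

S ≈ 2.65 mg/L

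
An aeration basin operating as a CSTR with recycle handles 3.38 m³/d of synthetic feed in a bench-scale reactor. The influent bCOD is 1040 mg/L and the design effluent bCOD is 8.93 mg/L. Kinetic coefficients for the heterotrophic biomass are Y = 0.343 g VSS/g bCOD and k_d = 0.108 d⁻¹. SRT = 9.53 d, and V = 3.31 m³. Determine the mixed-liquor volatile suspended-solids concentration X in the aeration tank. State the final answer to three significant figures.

X ≈ 1700 mg/L

X = Y·Q·ΔS·θ_c / [V·(1 + k_d θ_c)] = 0.343 × 3.38 × (1040 − 8.93) × 9.53 / [3.31 × (1 + 0.108 × 9.53)] = 1696 mg/L.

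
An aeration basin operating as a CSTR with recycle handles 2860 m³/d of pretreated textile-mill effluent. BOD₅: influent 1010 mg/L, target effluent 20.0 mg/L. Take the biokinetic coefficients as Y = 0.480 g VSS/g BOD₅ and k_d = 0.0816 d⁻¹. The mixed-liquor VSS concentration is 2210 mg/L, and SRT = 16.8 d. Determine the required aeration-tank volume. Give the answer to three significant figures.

Rearranging the biomass balance for a CMAS with decay, V = Y·Q·ΔS·θ_c / [X·(1+k_d θ_c)] = 0.480 × 2860 × (1010 − 20.0) × 16.8 / [2210 × (1 + 0.0816 × 16.8)] = 2.28×10^7 / 5240 = 4358 m³.

V ≈ 4360 m³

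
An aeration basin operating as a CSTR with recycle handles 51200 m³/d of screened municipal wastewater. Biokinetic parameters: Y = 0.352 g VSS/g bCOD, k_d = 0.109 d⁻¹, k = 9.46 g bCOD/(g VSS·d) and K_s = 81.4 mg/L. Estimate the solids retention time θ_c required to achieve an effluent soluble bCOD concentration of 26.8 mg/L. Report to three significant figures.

At the target effluent, Y k S/(K_s+S) = 0.352×9.46×26.8/108.2 = 0.8248 d⁻¹.
1/θ_c = 0.8248 − 0.109 = 0.7158 d⁻¹, so θ_c = 1.397 d.

θ_c ≈ 1.40 d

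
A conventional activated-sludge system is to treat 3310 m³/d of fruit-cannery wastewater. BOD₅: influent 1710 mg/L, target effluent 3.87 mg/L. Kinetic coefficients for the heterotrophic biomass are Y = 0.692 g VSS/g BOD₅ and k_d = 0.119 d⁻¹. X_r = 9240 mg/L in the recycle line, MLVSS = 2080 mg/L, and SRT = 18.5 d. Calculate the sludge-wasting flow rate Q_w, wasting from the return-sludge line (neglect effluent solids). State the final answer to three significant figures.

From the SRT design equation V = Y Q (S₀−S) θ_c / [X (1 + k_d θ_c)] = 0.692 × 3310 × (1710 − 3.87) × 18.5 / [2080 × (1 + 0.119 × 18.5)] = 7.23×10^7 / 6659 = 10857 m³.
Q_w = (V·X)/(θ_c X_r) = 10857 × 2080 / (18.5 × 9240) = 132.1 m³/d.

Q_w ≈ 132 m³/d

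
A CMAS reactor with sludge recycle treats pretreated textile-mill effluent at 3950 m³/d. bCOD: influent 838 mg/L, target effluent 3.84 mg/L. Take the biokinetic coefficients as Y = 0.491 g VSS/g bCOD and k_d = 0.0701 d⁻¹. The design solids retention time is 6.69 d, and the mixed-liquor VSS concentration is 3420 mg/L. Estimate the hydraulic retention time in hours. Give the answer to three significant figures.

τ ≈ 13.1 h

From the SRT design equation V = Y Q (S₀−S) θ_c / [X (1 + k_d θ_c)] = 0.491 × 3950 × (838 − 3.84) × 6.69 / [3420 × (1 + 0.0701 × 6.69)] = 1.08×10^7 / 5024 = 2154 m³.
Hydraulic retention time τ = V/Q = 2154 / 3950 = 0.5454 d = 13.09 h.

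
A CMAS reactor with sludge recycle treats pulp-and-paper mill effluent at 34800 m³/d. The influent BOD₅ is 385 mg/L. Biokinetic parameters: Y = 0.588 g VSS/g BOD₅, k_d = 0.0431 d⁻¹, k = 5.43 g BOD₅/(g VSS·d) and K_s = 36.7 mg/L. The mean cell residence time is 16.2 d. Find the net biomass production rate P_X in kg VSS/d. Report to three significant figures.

P_X ≈ 4620 kg VSS/d

Effluent substrate depends only on kinetics and SRT: S = K_s(1 + k_d θ_c) / [θ_c(Yk − k_d) − 1] = 36.7 × (1 + 0.0431 × 16.2) / [16.2 × (0.588 × 5.43 − 0.0431) − 1] = 62.32 / 50.03 = 1.246 mg/L.
The observed yield is Y_obs = Y/(1 + k_d·θ_c) = 0.588 / (1 + 0.0431 × 16.2) = 0.588 / 1.698 = 0.3462 g VSS per g BOD₅ removed.
Mass of BOD₅ removed per day: Q(S₀ − S) = 34800 × 383.8 g/m³ = 13354 kg/d.
So the net sludge growth is P_X = 0.3462 × 13354 = 4624 kg VSS/d.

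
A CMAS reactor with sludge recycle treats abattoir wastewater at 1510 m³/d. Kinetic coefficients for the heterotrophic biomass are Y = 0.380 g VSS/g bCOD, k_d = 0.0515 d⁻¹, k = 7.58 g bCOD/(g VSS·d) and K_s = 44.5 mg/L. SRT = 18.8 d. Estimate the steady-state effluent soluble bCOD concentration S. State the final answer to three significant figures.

For a completely mixed reactor with recycle the Lawrence–McCarty relation gives S = K_s·(1 + k_d·θ_c) / [θ_c·(Y·k − k_d) − 1] = 44.5 × (1 + 0.0515 × 18.8) / [18.8 × (0.380 × 7.58 − 0.0515) − 1] = 87.58 / 52.18 = 1.678 mg/L.

S ≈ 1.68 mg/L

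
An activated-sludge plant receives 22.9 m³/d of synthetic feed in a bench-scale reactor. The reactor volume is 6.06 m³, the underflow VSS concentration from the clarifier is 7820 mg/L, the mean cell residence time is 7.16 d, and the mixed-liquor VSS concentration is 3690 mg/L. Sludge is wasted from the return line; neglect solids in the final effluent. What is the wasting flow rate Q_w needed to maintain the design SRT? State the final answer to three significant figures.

θ_c = V·X/(Q_w·X_r) when wasting from the recycle, so Q_w = V·X/(θ_c·X_r) = 6.060 × 3690 / (7.16 × 7820) = 0.3994 m³/d.

Q_w ≈ 0.399 m³/d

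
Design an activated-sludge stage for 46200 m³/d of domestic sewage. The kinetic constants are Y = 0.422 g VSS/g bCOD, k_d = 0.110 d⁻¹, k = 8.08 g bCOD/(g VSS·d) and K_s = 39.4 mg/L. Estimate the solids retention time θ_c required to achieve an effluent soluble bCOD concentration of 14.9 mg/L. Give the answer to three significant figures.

Specific growth rate at S = 14.9 mg/L: μ = YkS/(K_s+S) = 0.422·8.08·14.9/(39.4+14.9) = 0.9356 d⁻¹.
1/θ_c = 0.9356 − 0.110 = 0.8256 d⁻¹, so θ_c = 1.211 d.

θ_c ≈ 1.21 d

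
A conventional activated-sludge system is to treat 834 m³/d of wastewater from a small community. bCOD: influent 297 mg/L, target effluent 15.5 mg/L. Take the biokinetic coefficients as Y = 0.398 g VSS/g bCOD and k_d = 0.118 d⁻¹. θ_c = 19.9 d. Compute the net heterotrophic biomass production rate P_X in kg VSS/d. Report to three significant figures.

P_X ≈ 27.9 kg VSS/d

Observed yield with endogenous decay: Y_obs = Y / (1 + k_d·θ_c) = 0.398 / (1 + 0.118 × 19.9) = 0.398 / 3.348 = 0.1189 g VSS/g bCOD.
Mass of bCOD removed per day: Q(S₀ − S) = 834 × 281.5 g/m³ = 234.8 kg/d.
So the net sludge growth is P_X = 0.1189 × 234.8 = 27.91 kg VSS/d.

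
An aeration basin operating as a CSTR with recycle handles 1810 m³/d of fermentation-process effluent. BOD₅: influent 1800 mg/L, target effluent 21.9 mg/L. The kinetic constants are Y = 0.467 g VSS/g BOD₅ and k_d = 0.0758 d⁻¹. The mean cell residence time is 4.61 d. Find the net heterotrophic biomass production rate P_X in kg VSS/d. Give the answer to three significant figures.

Observed yield with endogenous decay: Y_obs = Y / (1 + k_d·θ_c) = 0.467 / (1 + 0.0758 × 4.61) = 0.467 / 1.349 = 0.3461 g VSS/g BOD₅.
Mass of BOD₅ removed per day: Q(S₀ − S) = 1810 × 1778 g/m³ = 3218 kg/d.
Net biomass production P_X = Y_obs × Q·(S₀ − S) = 0.3461 × 3218 = 1114 kg VSS/d.

P_X ≈ 1110 kg VSS/d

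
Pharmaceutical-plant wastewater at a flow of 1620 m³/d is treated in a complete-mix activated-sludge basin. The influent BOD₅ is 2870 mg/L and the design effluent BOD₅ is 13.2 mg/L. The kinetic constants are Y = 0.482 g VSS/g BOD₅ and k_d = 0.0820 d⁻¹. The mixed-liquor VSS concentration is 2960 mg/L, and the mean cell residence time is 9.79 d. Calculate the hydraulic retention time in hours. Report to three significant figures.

τ ≈ 60.6 h

Steady-state biomass mass balance: V·X·(1 + k_d·θ_c) = Y·Q·(S₀ − S)·θ_c, so V = 0.482 × 1620 × (2870 − 13.2) × 9.79 / [2960 × (1 + 0.0820 × 9.79)] = 2.18×10^7 / 5336 = 4093 m³.
Hydraulic retention time τ = V/Q = 4093 / 1620 = 2.526 d = 60.63 h.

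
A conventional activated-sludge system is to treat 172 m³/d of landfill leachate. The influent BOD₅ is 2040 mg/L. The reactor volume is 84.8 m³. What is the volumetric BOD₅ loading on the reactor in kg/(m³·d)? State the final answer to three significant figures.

Applied BOD₅ load per unit volume = Q·S₀/V = (172 × 2040/1000)/84.80 = 4.138 kg BOD₅·m⁻³·d⁻¹.

L_v ≈ 4.14 kg BOD₅/(m³·d)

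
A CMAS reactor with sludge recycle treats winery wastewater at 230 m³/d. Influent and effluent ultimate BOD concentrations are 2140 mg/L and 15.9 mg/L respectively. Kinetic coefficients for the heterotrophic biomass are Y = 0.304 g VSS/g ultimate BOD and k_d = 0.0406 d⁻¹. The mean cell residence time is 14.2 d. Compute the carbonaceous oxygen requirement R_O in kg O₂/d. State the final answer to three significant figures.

R_O ≈ 355 kg O₂/d

Correct the yield for decay: Y_obs = Y/(1 + k_d θ_c) = 0.304 / (1 + 0.0406 × 14.2) = 0.304 / 1.577 = 0.1928.
Substrate removed = Q·(S₀ − S) = 230 m³/d × (2140 − 15.9) g/m³ = 4.89×10^5 g/d = 488.5 kg/d.
Biomass synthesised: P_X = Y_obs × 488.5 = 94.21 kg VSS/d.
R_O = Q·ΔS − 1.42 P_X = 488.5 − 133.8 = 354.8 kg O₂/d.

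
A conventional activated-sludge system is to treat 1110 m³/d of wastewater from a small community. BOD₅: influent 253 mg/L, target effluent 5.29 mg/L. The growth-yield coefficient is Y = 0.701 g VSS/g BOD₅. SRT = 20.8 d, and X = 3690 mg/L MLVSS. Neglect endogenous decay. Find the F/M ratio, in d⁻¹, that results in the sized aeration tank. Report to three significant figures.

With k_d = 0 the design equation reduces to V = Y Q (S₀−S) θ_c / X = 0.701 × 1110 × (253 − 5.29) × 20.8 / 3690 = 1086 m³.
F/M = applied load / biomass = Q·S₀/(V·X) = 1110 × 253 / (1086 × 3690) = 0.07005 d⁻¹.

F/M ≈ 0.0700 d⁻¹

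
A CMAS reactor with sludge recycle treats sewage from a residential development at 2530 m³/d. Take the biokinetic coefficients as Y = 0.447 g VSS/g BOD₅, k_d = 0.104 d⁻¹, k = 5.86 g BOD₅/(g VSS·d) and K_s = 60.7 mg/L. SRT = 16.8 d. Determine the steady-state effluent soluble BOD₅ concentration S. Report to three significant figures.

From the Monod/SRT balance for a CMAS, S = K_s·(1+k_d θ_c)/[θ_c·(Y k − k_d) − 1] = 60.7 × (1 + 0.104 × 16.8) / [16.8 × (0.447 × 5.86 − 0.104) − 1] = 166.8 / 41.26 = 4.042 mg/L.

S ≈ 4.04 mg/L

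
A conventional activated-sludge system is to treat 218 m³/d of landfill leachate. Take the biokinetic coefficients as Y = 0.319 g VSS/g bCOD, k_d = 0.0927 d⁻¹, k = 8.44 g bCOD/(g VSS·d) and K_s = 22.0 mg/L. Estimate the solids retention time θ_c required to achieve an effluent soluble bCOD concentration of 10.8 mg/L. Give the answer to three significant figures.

From 1/θ_c = Y·k·S/(K_s + S) − k_d: Y·k·S/(K_s+S) = 0.319 × 8.44 × 10.8 / (22.0 + 10.8) = 0.8865 d⁻¹.
θ_c = 1/(μ − k_d) = 1/(0.8865 − 0.0927) = 1/0.7938 = 1.260 d.

θ_c ≈ 1.26 d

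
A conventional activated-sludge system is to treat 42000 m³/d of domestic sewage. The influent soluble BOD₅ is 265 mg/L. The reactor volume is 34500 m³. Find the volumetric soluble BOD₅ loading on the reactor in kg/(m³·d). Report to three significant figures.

L_v ≈ 0.323 kg soluble BOD₅/(m³·d)

L_v = Q S₀ / V = 42000 × 265 × 10⁻³ / 34500 = 0.3226 kg/(m³·d).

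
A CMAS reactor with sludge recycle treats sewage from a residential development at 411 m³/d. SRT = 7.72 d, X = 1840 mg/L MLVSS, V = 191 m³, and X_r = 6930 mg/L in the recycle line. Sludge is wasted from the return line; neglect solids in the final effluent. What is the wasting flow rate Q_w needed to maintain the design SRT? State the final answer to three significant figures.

Wasting from the return line (neglecting effluent solids): Q_w = V·X / (θ_c·X_r) = 191.0 × 1840 / (7.72 × 6930) = 6.569 m³/d.

Q_w ≈ 6.57 m³/d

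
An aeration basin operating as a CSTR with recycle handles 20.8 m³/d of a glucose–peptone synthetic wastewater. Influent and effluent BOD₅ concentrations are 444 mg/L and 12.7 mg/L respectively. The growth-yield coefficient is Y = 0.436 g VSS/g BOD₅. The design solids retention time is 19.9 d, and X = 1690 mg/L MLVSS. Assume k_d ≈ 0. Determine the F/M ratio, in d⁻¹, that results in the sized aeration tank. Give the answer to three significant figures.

V·X = Y·Q·ΔS·θ_c gives V = 0.436 × 20.8 × (444 − 12.7) × 19.9 / 1690 = 46.06 m³.
F/M = Q·S₀ / (V·X) = 20.8 × 444 / (46.06 × 1690) = 0.1186 g BOD₅·(g VSS·d)⁻¹.

F/M ≈ 0.119 d⁻¹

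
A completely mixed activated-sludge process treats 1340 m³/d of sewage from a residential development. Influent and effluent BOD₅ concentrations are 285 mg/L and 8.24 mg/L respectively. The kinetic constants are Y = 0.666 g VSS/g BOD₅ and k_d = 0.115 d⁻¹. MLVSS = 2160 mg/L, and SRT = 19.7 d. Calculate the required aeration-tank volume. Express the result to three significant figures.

V ≈ 690 m³

From the SRT design equation V = Y Q (S₀−S) θ_c / [X (1 + k_d θ_c)] = 0.666 × 1340 × (285 − 8.24) × 19.7 / [2160 × (1 + 0.115 × 19.7)] = 4.87×10^6 / 7053 = 689.8 m³.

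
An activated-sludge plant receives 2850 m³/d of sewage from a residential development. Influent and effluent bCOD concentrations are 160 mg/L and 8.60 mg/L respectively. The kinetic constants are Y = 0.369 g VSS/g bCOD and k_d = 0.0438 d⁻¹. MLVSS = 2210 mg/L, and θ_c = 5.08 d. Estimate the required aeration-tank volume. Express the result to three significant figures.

Steady-state biomass mass balance: V·X·(1 + k_d·θ_c) = Y·Q·(S₀ − S)·θ_c, so V = 0.369 × 2850 × (160 − 8.60) × 5.08 / [2210 × (1 + 0.0438 × 5.08)] = 8.09×10^5 / 2702 = 299.4 m³.

V ≈ 299 m³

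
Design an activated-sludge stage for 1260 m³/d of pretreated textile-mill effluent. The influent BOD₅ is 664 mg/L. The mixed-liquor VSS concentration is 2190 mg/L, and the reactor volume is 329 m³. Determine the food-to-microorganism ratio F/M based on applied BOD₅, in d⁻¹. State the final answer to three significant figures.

F/M = Q·S₀ / (V·X) = 1260 × 664 / (329.0 × 2190) = 1.161 g BOD₅·(g VSS·d)⁻¹.

F/M ≈ 1.16 d⁻¹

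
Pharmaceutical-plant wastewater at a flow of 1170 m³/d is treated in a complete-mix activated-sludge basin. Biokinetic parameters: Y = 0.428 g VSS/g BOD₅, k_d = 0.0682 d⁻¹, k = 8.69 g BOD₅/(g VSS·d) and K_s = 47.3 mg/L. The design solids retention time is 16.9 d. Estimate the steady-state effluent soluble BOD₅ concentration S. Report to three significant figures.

From the Monod/SRT balance for a CMAS, S = K_s·(1+k_d θ_c)/[θ_c·(Y k − k_d) − 1] = 47.3 × (1 + 0.0682 × 16.9) / [16.9 × (0.428 × 8.69 − 0.0682) − 1] = 101.8 / 60.70 = 1.677 mg/L.

S ≈ 1.68 mg/L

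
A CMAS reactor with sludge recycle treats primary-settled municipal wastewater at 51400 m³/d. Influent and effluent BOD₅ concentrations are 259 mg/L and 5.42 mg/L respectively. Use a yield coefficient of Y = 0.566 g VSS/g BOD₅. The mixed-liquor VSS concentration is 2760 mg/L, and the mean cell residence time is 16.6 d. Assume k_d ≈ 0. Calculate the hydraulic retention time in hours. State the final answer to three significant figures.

With k_d = 0 the design equation reduces to V = Y Q (S₀−S) θ_c / X = 0.566 × 51400 × (259 − 5.42) × 16.6 / 2760 = 44370 m³.
HRT = V/Q = 44370 m³ / 51400 m³·d⁻¹ = 0.8632 d × 24 = 20.72 h.

τ ≈ 20.7 h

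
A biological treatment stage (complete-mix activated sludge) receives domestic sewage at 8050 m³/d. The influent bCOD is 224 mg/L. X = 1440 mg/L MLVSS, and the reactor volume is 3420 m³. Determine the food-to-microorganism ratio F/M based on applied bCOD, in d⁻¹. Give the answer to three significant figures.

F/M = Q·S₀ / (V·X) = 8050 × 224 / (3420 × 1440) = 0.3661 g bCOD·(g VSS·d)⁻¹.

F/M ≈ 0.366 d⁻¹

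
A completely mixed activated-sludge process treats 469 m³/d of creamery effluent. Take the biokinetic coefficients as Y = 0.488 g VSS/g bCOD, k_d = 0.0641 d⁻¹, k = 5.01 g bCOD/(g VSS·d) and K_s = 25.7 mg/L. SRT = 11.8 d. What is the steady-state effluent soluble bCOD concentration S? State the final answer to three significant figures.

S ≈ 1.67 mg/L

From the Monod/SRT balance for a CMAS, S = K_s·(1+k_d θ_c)/[θ_c·(Y k − k_d) − 1] = 25.7 × (1 + 0.0641 × 11.8) / [11.8 × (0.488 × 5.01 − 0.0641) − 1] = 45.14 / 27.09 = 1.666 mg/L.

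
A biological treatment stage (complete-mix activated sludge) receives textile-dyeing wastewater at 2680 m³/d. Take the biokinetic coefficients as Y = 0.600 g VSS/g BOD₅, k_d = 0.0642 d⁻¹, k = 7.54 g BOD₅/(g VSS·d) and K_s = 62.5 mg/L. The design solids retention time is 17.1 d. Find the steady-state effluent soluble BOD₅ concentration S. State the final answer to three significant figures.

Effluent substrate depends only on kinetics and SRT: S = K_s(1 + k_d θ_c) / [θ_c(Yk − k_d) − 1] = 62.5 × (1 + 0.0642 × 17.1) / [17.1 × (0.600 × 7.54 − 0.0642) − 1] = 131.1 / 75.26 = 1.742 mg/L.

S ≈ 1.74 mg/L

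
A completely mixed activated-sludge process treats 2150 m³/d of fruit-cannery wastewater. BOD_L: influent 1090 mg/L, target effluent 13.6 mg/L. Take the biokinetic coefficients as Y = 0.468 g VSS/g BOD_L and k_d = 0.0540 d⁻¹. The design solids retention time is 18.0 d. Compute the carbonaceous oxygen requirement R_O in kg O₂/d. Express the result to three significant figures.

R_O ≈ 1530 kg O₂/d

Y_obs = Y / (1 + k_d θ_c) = 0.468 / (1 + 0.0540 × 18.0) = 0.468 / 1.972 = 0.2373.
Mass of BOD_L removed per day: Q(S₀ − S) = 2150 × 1076 g/m³ = 2314 kg/d.
Net sludge production P_X = 0.2373 × 2314 = 549.2 kg VSS/d.
R_O = Q·(S₀ − S) − 1.42·P_X = 2314 − 1.42 × 549.2 = 1534 kg O₂/d.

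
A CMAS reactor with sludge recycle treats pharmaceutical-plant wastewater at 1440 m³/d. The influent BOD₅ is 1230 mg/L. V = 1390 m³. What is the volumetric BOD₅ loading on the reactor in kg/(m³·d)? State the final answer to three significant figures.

Applied BOD₅ load per unit volume = Q·S₀/V = (1440 × 1230/1000)/1390 = 1.274 kg BOD₅·m⁻³·d⁻¹.

L_v ≈ 1.27 kg BOD₅/(m³·d)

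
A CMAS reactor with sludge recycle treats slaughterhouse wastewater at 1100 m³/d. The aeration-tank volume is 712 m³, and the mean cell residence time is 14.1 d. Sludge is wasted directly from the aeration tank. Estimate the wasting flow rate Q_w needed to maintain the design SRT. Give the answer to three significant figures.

Q_w ≈ 50.5 m³/d

Wasting from the aeration tank: Q_w = V / θ_c = 712.0 / 14.1 = 50.50 m³/d.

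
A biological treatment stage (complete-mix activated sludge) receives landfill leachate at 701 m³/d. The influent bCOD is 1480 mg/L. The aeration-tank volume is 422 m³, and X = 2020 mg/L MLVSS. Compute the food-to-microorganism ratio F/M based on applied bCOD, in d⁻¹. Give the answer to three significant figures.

F/M = Q·S₀ / (V·X) = 701 × 1480 / (422.0 × 2020) = 1.217 g bCOD·(g VSS·d)⁻¹.

F/M ≈ 1.22 d⁻¹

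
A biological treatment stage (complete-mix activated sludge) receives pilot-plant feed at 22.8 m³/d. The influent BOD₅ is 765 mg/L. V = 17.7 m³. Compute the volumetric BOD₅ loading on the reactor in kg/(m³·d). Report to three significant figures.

L_v ≈ 0.985 kg BOD₅/(m³·d)

Volumetric loading L_v = Q·S₀ / V = 22.8 × 765 g/m³ / 17.70 m³ = 985.4 g/(m³·d) = 0.9854 kg BOD₅/(m³·d).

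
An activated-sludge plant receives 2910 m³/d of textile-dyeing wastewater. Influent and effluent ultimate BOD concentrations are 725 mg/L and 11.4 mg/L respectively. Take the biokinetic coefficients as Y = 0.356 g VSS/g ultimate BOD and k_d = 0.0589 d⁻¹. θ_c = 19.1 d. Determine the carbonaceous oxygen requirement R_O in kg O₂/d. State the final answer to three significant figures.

R_O ≈ 1580 kg O₂/d

Y_obs = Y / (1 + k_d θ_c) = 0.356 / (1 + 0.0589 × 19.1) = 0.356 / 2.125 = 0.1675.
Mass of ultimate BOD removed per day: Q(S₀ − S) = 2910 × 713.6 g/m³ = 2077 kg/d.
Biomass synthesised: P_X = Y_obs × 2077 = 347.9 kg VSS/d.
Carbonaceous O₂ demand = substrate oxidised − cell-mass equivalent = 2077 − 1.42 × 347.9 = 1583 kg O₂/d.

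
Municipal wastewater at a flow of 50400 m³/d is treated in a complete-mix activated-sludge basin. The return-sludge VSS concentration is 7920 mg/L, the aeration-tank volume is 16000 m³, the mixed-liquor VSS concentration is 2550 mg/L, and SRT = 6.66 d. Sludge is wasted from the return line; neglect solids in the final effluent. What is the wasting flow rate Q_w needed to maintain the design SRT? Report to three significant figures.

Q_w ≈ 774 m³/d

Q_w = (V·X)/(θ_c X_r) = 16000 × 2550 / (6.66 × 7920) = 773.5 m³/d.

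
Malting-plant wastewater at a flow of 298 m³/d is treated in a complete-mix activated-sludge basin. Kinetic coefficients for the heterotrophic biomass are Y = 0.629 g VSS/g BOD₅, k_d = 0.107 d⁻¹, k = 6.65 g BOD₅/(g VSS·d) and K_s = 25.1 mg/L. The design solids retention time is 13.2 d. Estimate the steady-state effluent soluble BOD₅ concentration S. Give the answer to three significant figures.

For a completely mixed reactor with recycle the Lawrence–McCarty relation gives S = K_s·(1 + k_d·θ_c) / [θ_c·(Y·k − k_d) − 1] = 25.1 × (1 + 0.107 × 13.2) / [13.2 × (0.629 × 6.65 − 0.107) − 1] = 60.55 / 52.80 = 1.147 mg/L.

S ≈ 1.15 mg/L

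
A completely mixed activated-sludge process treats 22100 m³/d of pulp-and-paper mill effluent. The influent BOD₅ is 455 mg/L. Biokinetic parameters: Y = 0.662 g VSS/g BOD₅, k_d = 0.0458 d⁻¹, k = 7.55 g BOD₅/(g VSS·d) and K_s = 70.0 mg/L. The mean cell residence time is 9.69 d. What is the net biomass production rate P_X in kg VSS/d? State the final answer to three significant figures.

P_X ≈ 4590 kg VSS/d

Effluent substrate depends only on kinetics and SRT: S = K_s(1 + k_d θ_c) / [θ_c(Yk − k_d) − 1] = 70.0 × (1 + 0.0458 × 9.69) / [9.69 × (0.662 × 7.55 − 0.0458) − 1] = 101.1 / 46.99 = 2.151 mg/L.
Y_obs = Y / (1 + k_d θ_c) = 0.662 / (1 + 0.0458 × 9.69) = 0.662 / 1.444 = 0.4585.
Mass of BOD₅ removed per day: Q(S₀ − S) = 22100 × 452.9 g/m³ = 10008 kg/d.
So the net sludge growth is P_X = 0.4585 × 10008 = 4589 kg VSS/d.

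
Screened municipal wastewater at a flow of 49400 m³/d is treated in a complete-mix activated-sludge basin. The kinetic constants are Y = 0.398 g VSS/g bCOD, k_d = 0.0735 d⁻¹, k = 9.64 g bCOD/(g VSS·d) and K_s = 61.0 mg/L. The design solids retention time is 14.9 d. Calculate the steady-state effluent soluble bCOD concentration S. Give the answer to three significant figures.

S ≈ 2.32 mg/L

Effluent substrate depends only on kinetics and SRT: S = K_s(1 + k_d θ_c) / [θ_c(Yk − k_d) − 1] = 61.0 × (1 + 0.0735 × 14.9) / [14.9 × (0.398 × 9.64 − 0.0735) − 1] = 127.8 / 55.07 = 2.321 mg/L.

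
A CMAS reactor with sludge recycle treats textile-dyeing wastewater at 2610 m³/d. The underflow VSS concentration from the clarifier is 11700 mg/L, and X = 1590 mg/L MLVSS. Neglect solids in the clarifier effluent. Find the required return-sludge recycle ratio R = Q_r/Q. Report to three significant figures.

Mass balance around the secondary clarifier (neglecting effluent solids): R = X / (X_r − X) = 1590 / (11700 − 1590) = 0.1573.

R ≈ 0.157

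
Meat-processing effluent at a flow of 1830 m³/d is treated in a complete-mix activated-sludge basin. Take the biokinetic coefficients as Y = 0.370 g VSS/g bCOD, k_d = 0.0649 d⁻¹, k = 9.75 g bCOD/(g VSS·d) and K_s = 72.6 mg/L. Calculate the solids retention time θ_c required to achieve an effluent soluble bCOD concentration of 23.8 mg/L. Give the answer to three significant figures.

From 1/θ_c = Y·k·S/(K_s + S) − k_d: Y·k·S/(K_s+S) = 0.370 × 9.75 × 23.8 / (72.6 + 23.8) = 0.8906 d⁻¹.
θ_c = 1/(μ − k_d) = 1/(0.8906 − 0.0649) = 1/0.8257 = 1.211 d.

θ_c ≈ 1.21 d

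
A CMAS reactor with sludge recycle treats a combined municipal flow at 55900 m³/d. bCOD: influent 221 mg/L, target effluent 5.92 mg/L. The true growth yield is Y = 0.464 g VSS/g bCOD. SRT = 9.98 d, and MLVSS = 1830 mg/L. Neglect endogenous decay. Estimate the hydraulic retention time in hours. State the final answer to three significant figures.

With k_d = 0 the design equation reduces to V = Y Q (S₀−S) θ_c / X = 0.464 × 55900 × (221 − 5.92) × 9.98 / 1830 = 30424 m³.
Hydraulic retention time τ = V/Q = 30424 / 55900 = 0.5442 d = 13.06 h.

τ ≈ 13.1 h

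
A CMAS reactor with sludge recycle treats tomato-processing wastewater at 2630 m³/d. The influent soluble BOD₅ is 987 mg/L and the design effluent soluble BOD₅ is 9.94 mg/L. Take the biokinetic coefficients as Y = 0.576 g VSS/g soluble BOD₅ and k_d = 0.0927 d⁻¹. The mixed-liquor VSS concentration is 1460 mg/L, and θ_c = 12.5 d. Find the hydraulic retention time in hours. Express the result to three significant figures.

τ ≈ 53.6 h

Rearranging the biomass balance for a CMAS with decay, V = Y·Q·ΔS·θ_c / [X·(1+k_d θ_c)] = 0.576 × 2630 × (987 − 9.94) × 12.5 / [1460 × (1 + 0.0927 × 12.5)] = 1.85×10^7 / 3152 = 5870 m³.
HRT = V/Q = 5870 m³ / 2630 m³·d⁻¹ = 2.232 d × 24 = 53.57 h.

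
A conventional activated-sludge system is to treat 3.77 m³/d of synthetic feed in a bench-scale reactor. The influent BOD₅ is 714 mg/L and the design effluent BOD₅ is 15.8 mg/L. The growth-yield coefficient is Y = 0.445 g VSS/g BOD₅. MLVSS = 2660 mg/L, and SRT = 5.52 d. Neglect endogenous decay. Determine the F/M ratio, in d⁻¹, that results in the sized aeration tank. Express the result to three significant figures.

V·X = Y·Q·ΔS·θ_c gives V = 0.445 × 3.77 × (714 − 15.8) × 5.52 / 2660 = 2.431 m³.
F/M = applied load / biomass = Q·S₀/(V·X) = 3.77 × 714 / (2.431 × 2660) = 0.4163 d⁻¹.

F/M ≈ 0.416 d⁻¹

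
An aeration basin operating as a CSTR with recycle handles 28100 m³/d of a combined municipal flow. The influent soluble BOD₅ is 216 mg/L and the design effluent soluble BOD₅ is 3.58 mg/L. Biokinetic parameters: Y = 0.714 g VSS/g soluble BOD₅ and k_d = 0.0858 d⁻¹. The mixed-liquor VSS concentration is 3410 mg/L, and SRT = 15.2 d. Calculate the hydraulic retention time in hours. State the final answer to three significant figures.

τ ≈ 7.04 h

Steady-state biomass mass balance: V·X·(1 + k_d·θ_c) = Y·Q·(S₀ − S)·θ_c, so V = 0.714 × 28100 × (216 − 3.58) × 15.2 / [3410 × (1 + 0.0858 × 15.2)] = 6.48×10^7 / 7857 = 8245 m³.
HRT = V/Q = 8245 m³ / 28100 m³·d⁻¹ = 0.2934 d × 24 = 7.042 h.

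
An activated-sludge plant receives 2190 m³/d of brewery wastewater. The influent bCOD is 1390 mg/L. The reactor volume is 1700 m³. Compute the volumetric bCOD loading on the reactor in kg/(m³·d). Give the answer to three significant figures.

L_v = Q S₀ / V = 2190 × 1390 × 10⁻³ / 1700 = 1.791 kg/(m³·d).

L_v ≈ 1.79 kg bCOD/(m³·d)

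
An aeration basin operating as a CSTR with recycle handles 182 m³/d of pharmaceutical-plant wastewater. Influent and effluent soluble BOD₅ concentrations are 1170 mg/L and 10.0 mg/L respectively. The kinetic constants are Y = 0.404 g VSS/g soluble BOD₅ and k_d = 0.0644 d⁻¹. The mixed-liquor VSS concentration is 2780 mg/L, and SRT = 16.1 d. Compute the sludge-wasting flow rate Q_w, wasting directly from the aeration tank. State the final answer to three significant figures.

From the SRT design equation V = Y Q (S₀−S) θ_c / [X (1 + k_d θ_c)] = 0.404 × 182 × (1170 − 10.0) × 16.1 / [2780 × (1 + 0.0644 × 16.1)] = 1.37×10^6 / 5662 = 242.5 m³.
Wasting from the aeration tank: Q_w = V / θ_c = 242.5 / 16.1 = 15.06 m³/d.

Q_w ≈ 15.1 m³/d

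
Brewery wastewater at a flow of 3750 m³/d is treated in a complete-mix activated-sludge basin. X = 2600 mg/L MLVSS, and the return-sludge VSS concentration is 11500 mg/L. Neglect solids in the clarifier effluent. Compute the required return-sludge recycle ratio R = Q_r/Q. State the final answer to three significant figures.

R ≈ 0.292

Solids balance on the clarifier gives (1+R)X = R·X_r, so R = X/(X_r − X) = 2600 / (11500 − 2600) = 0.2921.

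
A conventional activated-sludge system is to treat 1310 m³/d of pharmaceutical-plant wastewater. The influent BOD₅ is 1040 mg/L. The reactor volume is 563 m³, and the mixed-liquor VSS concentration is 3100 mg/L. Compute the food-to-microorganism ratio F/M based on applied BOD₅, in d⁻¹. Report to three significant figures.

F/M ≈ 0.781 d⁻¹

F/M = Q·S₀ / (V·X) = 1310 × 1040 / (563.0 × 3100) = 0.7806 g BOD₅·(g VSS·d)⁻¹.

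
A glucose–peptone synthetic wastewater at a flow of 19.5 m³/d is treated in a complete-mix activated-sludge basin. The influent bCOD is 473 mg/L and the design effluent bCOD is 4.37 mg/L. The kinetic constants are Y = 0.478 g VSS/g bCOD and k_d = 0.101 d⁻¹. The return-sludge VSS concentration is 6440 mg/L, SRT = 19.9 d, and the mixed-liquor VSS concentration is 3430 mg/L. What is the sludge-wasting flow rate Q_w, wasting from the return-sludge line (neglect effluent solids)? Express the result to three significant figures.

Rearranging the biomass balance for a CMAS with decay, V = Y·Q·ΔS·θ_c / [X·(1+k_d θ_c)] = 0.478 × 19.5 × (473 − 4.37) × 19.9 / [3430 × (1 + 0.101 × 19.9)] = 8.69×10^4 / 10324 = 8.420 m³.
Wasting from the return line (neglecting effluent solids): Q_w = V·X / (θ_c·X_r) = 8.420 × 3430 / (19.9 × 6440) = 0.2253 m³/d.

Q_w ≈ 0.225 m³/d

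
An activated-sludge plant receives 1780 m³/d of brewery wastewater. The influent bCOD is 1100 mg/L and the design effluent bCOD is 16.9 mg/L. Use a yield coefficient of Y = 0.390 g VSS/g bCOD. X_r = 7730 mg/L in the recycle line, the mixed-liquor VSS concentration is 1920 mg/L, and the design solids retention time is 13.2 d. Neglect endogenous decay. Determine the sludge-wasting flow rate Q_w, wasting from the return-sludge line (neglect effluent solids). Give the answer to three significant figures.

Q_w ≈ 97.3 m³/d

V·X = Y·Q·ΔS·θ_c gives V = 0.390 × 1780 × (1100 − 16.9) × 13.2 / 1920 = 5169 m³.
θ_c = V·X/(Q_w·X_r) when wasting from the recycle, so Q_w = V·X/(θ_c·X_r) = 5169 × 1920 / (13.2 × 7730) = 97.27 m³/d.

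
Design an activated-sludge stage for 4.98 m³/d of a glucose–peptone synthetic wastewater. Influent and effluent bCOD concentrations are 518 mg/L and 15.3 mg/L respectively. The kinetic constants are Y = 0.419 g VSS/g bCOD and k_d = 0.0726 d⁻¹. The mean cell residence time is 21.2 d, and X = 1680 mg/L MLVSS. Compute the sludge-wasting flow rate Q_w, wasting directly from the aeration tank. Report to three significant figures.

From the SRT design equation V = Y Q (S₀−S) θ_c / [X (1 + k_d θ_c)] = 0.419 × 4.98 × (518 − 15.3) × 21.2 / [1680 × (1 + 0.0726 × 21.2)] = 2.22×10^4 / 4266 = 5.213 m³.
For wasting at MLVSS concentration, Q_w = V/θ_c = 5.213/21.2 = 0.2459 m³/d.

Q_w ≈ 0.246 m³/d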